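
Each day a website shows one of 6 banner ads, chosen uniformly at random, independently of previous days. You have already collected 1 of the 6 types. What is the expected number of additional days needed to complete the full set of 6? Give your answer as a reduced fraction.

137/10

Starting from 1 distinct type, each trial gives a new one with probability (6−i)/6 when i types are held, so the wait for the next new type is 6/(6−i).
E = 6/5 + 6/4 + 6/3 + 6/2 + 6/1 = 137/10.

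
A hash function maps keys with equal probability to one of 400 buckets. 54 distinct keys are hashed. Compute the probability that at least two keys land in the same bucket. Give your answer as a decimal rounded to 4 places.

0.9764

It's easier to compute the probability that all 54 are distinct.
P(all distinct) = 400/400 · 399/400 · ··· · 347/400 ≈ 0.0236.
So the probability of at least one match is 1 − 0.0236 = 0.9764.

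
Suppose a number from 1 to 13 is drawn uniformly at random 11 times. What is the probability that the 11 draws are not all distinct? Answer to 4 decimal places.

P(all 11 different) = 13/13 · 12/13 · ··· · 3/13 ≈ 0.0017.
P(at least two equal) = 1 − 0.0017 = 0.9983.

0.9983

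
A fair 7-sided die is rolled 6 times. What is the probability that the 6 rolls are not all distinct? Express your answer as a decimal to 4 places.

P(all 6 different) = 7/7 · 6/7 · ··· · 2/7 ≈ 0.0428.
P(at least two equal) = 1 − 0.0428 = 0.9572.

0.9572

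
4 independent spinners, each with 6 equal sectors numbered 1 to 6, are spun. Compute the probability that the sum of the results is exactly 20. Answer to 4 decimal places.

There are 6^4 = 1296 equally likely outcomes.
The number of ordered 4-tuples from {1,…,6} summing to 20 is 35.
P(sum = 20) = 35/1296 ≈ 0.0270.

0.0270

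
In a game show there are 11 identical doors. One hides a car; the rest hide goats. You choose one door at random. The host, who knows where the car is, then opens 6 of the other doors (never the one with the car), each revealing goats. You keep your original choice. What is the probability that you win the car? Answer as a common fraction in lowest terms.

The host can always open 6 empty doors regardless of your choice, so the reveals give no information about your original door.
P(win by staying) = 1/11.

1/11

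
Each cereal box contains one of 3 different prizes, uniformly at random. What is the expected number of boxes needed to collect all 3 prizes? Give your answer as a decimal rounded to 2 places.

After i distinct types are collected, each trial gives a new one with probability (3−i)/3, so the expected wait for the next new type is 3/(3−i).
E = 3/3 + 3/2 + 3/1 = 11/2 ≈ 5.50.

5.50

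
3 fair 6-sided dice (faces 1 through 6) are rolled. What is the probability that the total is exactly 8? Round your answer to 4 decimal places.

There are 6^3 = 216 equally likely outcomes.
The number of ordered 3-tuples from {1,…,6} summing to 8 is 21.
P(sum = 8) = 21/216 = 7/72 ≈ 0.0972.

0.0972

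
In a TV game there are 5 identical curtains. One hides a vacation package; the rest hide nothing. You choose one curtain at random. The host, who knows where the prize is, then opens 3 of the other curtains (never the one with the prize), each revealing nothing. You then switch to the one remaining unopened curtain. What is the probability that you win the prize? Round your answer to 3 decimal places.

0.800

Your original curtain holds the prize with probability 1/5, so the other 4 collectively hold it with probability 4/5.
The host can always find 3 empty curtains to open, so the reveals don't change that 4/5; it is now spread over the 1 remaining unopened curtain.
P(win by switching) = (4/5) · (1/1) = 4/5 ≈ 0.800.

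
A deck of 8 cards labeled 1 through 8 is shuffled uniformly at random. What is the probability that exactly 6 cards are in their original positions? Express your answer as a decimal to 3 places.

0.001

Choose which 6 of the 8 are fixed: C(8,6) = 28 ways.
The remaining 2 must have no fixed point: D(2) = 1.
P = 28·1/40320 = 1/1440 ≈ 0.001.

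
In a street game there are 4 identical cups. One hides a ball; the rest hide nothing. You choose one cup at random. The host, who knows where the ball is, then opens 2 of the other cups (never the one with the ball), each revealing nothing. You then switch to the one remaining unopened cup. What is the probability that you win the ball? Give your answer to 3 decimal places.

0.750

Your original cup holds the ball with probability 1/4, so the other 3 collectively hold it with probability 3/4.
The host can always find 2 empty cups to open, so the reveals don't change that 3/4; it is now spread over the 1 remaining unopened cup.
P(win by switching) = (3/4) · (1/1) = 3/4 ≈ 0.750.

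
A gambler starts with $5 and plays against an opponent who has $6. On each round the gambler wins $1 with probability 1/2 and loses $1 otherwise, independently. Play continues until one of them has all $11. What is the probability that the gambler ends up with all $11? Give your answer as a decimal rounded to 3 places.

0.455

With a fair step, P(i) = ½P(i−1) + ½P(i+1) with P(0)=0, P(11)=1 has the linear solution P(i) = i/11.
P(5) = 5/11 ≈ 0.455.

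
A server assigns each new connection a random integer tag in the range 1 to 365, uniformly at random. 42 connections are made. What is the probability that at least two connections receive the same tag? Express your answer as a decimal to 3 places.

It's easier to compute the probability that all 42 are distinct.
P(all distinct) = 365/365 · 364/365 · ··· · 324/365 ≈ 0.086.
So the probability of at least one match is 1 − 0.086 = 0.914.

0.914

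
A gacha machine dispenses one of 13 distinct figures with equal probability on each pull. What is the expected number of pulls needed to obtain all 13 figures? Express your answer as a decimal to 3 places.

After i distinct types are collected, each trial gives a new one with probability (13−i)/13, so the expected wait for the next new type is 13/(13−i).
E = 13/13 + 13/12 + 13/11 + 13/10 + 13/9 + 13/8 + 13/7 + 13/6 + 13/5 + 13/4 + 13/3 + 13/2 + 13/1 = 1145993/27720 ≈ 41.342.

41.342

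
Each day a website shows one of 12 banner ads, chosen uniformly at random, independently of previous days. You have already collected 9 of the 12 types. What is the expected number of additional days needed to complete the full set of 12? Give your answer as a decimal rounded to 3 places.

22.000

Starting from 9 distinct types, each trial gives a new one with probability (12−i)/12 when i types are held, so the wait for the next new type is 12/(12−i).
E = 12/3 + 12/2 + 12/1 = 22 ≈ 22.000.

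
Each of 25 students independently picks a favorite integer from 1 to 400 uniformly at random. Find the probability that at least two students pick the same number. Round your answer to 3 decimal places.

0.535

It's easier to compute the probability that all 25 are distinct.
P(all distinct) = 400/400 · 399/400 · ··· · 376/400 ≈ 0.465.
So the probability of at least one match is 1 − 0.465 = 0.535.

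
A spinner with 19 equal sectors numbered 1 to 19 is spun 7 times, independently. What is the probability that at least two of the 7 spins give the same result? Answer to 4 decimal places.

P(all 7 different) = 19/19 · 18/19 · ··· · 13/19 ≈ 0.2841.
P(at least two equal) = 1 − 0.2841 = 0.7159.

0.7159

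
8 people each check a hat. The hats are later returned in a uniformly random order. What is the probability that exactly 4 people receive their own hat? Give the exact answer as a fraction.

Choose which 4 of the 8 are fixed: C(8,4) = 70 ways.
The remaining 4 must have no fixed point: D(4) = 9.
P = 70·9/40320 = 1/64.

1/64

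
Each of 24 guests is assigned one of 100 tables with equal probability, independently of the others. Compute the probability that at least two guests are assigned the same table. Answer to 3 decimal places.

0.951

It's easier to compute the probability that all 24 are distinct.
P(all distinct) = 100/100 · 99/100 · ··· · 77/100 ≈ 0.049.
So the probability of at least one match is 1 − 0.049 = 0.951.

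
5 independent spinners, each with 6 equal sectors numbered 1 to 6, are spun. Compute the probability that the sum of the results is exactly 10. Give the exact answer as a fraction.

There are 6^5 = 7776 equally likely outcomes.
The number of ordered 5-tuples from {1,…,6} summing to 10 is 126.
P(sum = 10) = 126/7776 = 7/432.

7/432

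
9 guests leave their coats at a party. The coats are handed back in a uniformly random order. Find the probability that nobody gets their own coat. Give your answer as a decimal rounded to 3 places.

0.368

This is the derangement probability: permutations of 9 with no fixed point.
D(9) = 9! · (1 − 1/1! + 1/2! − ··· + (−1)^9/9!) = 133496.
P = 133496/362880 = 16687/45360 ≈ 0.368.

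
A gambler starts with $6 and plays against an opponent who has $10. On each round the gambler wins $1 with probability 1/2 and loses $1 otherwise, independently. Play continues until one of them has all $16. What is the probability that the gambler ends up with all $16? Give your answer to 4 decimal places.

With a fair step, P(i) = ½P(i−1) + ½P(i+1) with P(0)=0, P(16)=1 has the linear solution P(i) = i/16.
P(6) = 6/16 = 3/8 ≈ 0.3750.

0.3750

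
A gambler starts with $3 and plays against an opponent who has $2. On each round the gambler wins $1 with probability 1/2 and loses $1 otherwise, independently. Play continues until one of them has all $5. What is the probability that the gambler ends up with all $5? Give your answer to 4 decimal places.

With a fair step, P(i) = ½P(i−1) + ½P(i+1) with P(0)=0, P(5)=1 has the linear solution P(i) = i/5.
P(3) = 3/5 ≈ 0.6000.

0.6000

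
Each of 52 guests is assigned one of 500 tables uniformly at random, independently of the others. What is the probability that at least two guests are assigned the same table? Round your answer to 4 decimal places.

0.9359

It's easier to compute the probability that all 52 are distinct.
P(all distinct) = 500/500 · 499/500 · ··· · 449/500 ≈ 0.0641.
So the probability of at least one match is 1 − 0.0641 = 0.9359.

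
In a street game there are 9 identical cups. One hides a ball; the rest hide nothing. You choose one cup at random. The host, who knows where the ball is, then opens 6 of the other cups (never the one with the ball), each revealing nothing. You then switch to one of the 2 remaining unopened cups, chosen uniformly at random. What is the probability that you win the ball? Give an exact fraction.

4/9

Your original cup holds the ball with probability 1/9, so the other 8 collectively hold it with probability 8/9.
The host can always find 6 empty cups to open, so the reveals don't change that 8/9; it is now spread over the 2 remaining unopened cups.
P(win by switching) = (8/9) · (1/2) = 4/9.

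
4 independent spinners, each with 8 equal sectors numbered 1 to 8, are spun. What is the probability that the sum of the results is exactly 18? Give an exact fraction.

There are 8^4 = 4096 equally likely outcomes.
The number of ordered 4-tuples from {1,…,8} summing to 18 is 344.
P(sum = 18) = 344/4096 = 43/512.

43/512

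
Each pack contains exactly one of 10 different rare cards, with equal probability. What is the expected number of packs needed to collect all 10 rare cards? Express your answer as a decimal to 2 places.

29.29

After i distinct types are collected, each trial gives a new one with probability (10−i)/10, so the expected wait for the next new type is 10/(10−i).
E = 10/10 + 10/9 + 10/8 + 10/7 + 10/6 + 10/5 + 10/4 + 10/3 + 10/2 + 10/1 = 7381/252 ≈ 29.29.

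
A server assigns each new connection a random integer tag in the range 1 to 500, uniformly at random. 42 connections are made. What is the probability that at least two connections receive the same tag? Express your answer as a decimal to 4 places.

0.8300

It's easier to compute the probability that all 42 are distinct.
P(all distinct) = 500/500 · 499/500 · ··· · 459/500 ≈ 0.1700.
So the probability of at least one match is 1 − 0.1700 = 0.8300.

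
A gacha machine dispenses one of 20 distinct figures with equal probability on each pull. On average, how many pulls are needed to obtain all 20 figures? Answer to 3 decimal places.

After i distinct types are collected, each trial gives a new one with probability (20−i)/20, so the expected wait for the next new type is 20/(20−i).
E = 20/20 + 20/19 + 20/18 + 20/17 + 20/16 + 20/15 + 20/14 + 20/13 + 20/12 + 20/11 + 20/10 + 20/9 + 20/8 + 20/7 + 20/6 + 20/5 + 20/4 + 20/3 + 20/2 + 20/1 = 279175675/3879876 ≈ 71.955.

71.955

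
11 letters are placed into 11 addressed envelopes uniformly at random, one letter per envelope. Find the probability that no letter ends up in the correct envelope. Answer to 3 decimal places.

0.368

This is the derangement probability: permutations of 11 with no fixed point.
D(11) = 11! · (1 − 1/1! + 1/2! − ··· + (−1)^11/11!) = 14684570.
P = 14684570/39916800 = 1468457/3991680 ≈ 0.368.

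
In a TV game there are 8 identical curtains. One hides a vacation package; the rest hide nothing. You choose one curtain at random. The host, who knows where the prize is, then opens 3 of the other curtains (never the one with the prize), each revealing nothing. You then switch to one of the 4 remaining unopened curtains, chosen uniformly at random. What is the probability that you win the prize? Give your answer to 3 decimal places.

Your original curtain holds the prize with probability 1/8, so the other 7 collectively hold it with probability 7/8.
The host can always find 3 empty curtains to open, so the reveals don't change that 7/8; it is now spread over the 4 remaining unopened curtains.
P(win by switching) = (7/8) · (1/4) = 7/32 ≈ 0.219.

0.219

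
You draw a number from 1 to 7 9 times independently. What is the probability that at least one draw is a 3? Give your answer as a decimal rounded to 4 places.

P(no draw is a 3) = (6/7)^9 ≈ 0.2497.
P(at least one) = 1 − 0.2497 = 0.7503.

0.7503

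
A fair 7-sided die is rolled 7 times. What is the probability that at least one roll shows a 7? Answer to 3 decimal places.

P(no roll shows a 7) = (6/7)^7 ≈ 0.340.
P(at least one) = 1 − 0.340 = 0.660.

0.660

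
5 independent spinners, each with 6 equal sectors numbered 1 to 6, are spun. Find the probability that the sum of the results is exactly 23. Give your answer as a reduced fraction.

There are 6^5 = 7776 equally likely outcomes.
The number of ordered 5-tuples from {1,…,6} summing to 23 is 305.
P(sum = 23) = 305/7776.

305/7776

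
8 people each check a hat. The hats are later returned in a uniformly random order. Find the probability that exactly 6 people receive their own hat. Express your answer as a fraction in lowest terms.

Choose which 6 of the 8 are fixed: C(8,6) = 28 ways.
The remaining 2 must have no fixed point: D(2) = 1.
P = 28·1/40320 = 1/1440.

1/1440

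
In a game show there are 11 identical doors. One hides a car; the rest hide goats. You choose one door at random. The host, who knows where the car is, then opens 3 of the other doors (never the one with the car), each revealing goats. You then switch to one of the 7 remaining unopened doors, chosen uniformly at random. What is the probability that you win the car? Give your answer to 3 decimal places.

0.130

Your original door holds the car with probability 1/11, so the other 10 collectively hold it with probability 10/11.
The host can always find 3 empty doors to open, so the reveals don't change that 10/11; it is now spread over the 7 remaining unopened doors.
P(win by switching) = (10/11) · (1/7) = 10/77 ≈ 0.130.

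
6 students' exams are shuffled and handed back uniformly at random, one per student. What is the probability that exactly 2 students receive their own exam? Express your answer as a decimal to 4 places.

Choose which 2 of the 6 are fixed: C(6,2) = 15 ways.
The remaining 4 must have no fixed point: D(4) = 9.
P = 15·9/720 = 3/16 ≈ 0.1875.

0.1875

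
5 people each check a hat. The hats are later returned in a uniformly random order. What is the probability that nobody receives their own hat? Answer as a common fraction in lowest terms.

11/30

This is the derangement probability: permutations of 5 with no fixed point.
D(5) = 5! · (1 − 1/1! + 1/2! − ··· + (−1)^5/5!) = 44.
P = 44/120 = 11/30.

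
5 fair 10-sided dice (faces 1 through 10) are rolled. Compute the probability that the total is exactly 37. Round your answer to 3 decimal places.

There are 10^5 = 100000 equally likely outcomes.
The number of ordered 5-tuples from {1,…,10} summing to 37 is 2205.
P(sum = 37) = 2205/100000 = 441/20000 ≈ 0.022.

0.022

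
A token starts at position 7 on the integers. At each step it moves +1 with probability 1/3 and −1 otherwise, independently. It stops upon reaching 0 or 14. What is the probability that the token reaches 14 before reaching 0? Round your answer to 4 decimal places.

Let r = q/p = (2/3)/(1/3) = 2. The recurrence P(i) = p·P(i+1) + q·P(i−1) with P(0)=0, P(14)=1 gives P(i) = (1 − r^i)/(1 − r^14).
P(7) = (1 − (2)^7) / (1 − (2)^14) = 1/129 ≈ 0.0078.

0.0078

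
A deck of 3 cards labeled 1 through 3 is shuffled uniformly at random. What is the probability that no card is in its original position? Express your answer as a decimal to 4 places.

0.3333

This is the derangement probability: permutations of 3 with no fixed point.
D(3) = 3! · (1 − 1/1! + 1/2! − ··· + (−1)^3/3!) = 2.
P = 2/6 = 1/3 ≈ 0.3333.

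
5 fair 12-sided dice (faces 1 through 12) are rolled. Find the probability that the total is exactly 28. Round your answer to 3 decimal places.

There are 12^5 = 248832 equally likely outcomes.
The number of ordered 5-tuples from {1,…,12} summing to 28 is 10725.
P(sum = 28) = 10725/248832 = 3575/82944 ≈ 0.043.

0.043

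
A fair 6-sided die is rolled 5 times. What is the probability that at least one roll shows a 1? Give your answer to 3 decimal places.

0.598

P(no roll shows a 1) = (5/6)^5 ≈ 0.402.
P(at least one) = 1 − 0.402 = 0.598.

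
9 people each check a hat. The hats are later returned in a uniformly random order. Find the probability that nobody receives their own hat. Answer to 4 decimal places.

This is the derangement probability: permutations of 9 with no fixed point.
D(9) = 9! · (1 − 1/1! + 1/2! − ··· + (−1)^9/9!) = 133496.
P = 133496/362880 = 16687/45360 ≈ 0.3679.

0.3679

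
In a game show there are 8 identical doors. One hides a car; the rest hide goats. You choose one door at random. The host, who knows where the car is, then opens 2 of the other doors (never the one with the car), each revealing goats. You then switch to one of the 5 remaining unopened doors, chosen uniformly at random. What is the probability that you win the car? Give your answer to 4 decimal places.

0.1750

Your original door holds the car with probability 1/8, so the other 7 collectively hold it with probability 7/8.
The host can always find 2 empty doors to open, so the reveals don't change that 7/8; it is now spread over the 5 remaining unopened doors.
P(win by switching) = (7/8) · (1/5) = 7/40 ≈ 0.1750.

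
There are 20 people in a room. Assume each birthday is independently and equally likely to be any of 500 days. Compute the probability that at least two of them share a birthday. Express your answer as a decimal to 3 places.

0.320

It's easier to compute the probability that all 20 are distinct.
P(all distinct) = 500/500 · 499/500 · ··· · 481/500 ≈ 0.680.
So the probability of at least one match is 1 − 0.680 = 0.320.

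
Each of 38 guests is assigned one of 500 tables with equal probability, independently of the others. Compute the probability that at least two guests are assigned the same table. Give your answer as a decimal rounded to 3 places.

0.764

It's easier to compute the probability that all 38 are distinct.
P(all distinct) = 500/500 · 499/500 · ··· · 463/500 ≈ 0.236.
So the probability of at least one match is 1 − 0.236 = 0.764.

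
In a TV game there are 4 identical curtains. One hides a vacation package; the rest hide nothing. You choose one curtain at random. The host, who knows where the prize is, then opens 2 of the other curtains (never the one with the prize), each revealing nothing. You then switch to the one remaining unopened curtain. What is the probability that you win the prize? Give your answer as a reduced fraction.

3/4

Your original curtain holds the prize with probability 1/4, so the other 3 collectively hold it with probability 3/4.
The host can always find 2 empty curtains to open, so the reveals don't change that 3/4; it is now spread over the 1 remaining unopened curtain.
P(win by switching) = (3/4) · (1/1) = 3/4.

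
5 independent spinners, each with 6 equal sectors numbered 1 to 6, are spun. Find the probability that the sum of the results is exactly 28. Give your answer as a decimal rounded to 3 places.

0.002

There are 6^5 = 7776 equally likely outcomes.
The number of ordered 5-tuples from {1,…,6} summing to 28 is 15.
P(sum = 28) = 15/7776 = 5/2592 ≈ 0.002.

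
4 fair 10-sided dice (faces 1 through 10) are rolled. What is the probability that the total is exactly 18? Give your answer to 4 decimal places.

0.0540

There are 10^4 = 10000 equally likely outcomes.
The number of ordered 4-tuples from {1,…,10} summing to 18 is 540.
P(sum = 18) = 540/10000 = 27/500 ≈ 0.0540.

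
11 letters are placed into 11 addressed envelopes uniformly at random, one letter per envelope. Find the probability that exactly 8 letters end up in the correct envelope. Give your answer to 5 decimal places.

Choose which 8 of the 11 are fixed: C(11,8) = 165 ways.
The remaining 3 must have no fixed point: D(3) = 2.
P = 165·2/39916800 = 1/120960 ≈ 0.00001.

0.00001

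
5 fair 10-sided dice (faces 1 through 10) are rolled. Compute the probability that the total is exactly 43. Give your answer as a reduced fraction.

There are 10^5 = 100000 equally likely outcomes.
The number of ordered 5-tuples from {1,…,10} summing to 43 is 330.
P(sum = 43) = 330/100000 = 33/10000.

33/10000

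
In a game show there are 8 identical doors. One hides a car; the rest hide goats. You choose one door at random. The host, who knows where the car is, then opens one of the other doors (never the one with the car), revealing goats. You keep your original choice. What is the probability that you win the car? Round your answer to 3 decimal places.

The host can always open an empty door regardless of your choice, so this gives no information about your original door.
P(win by staying) = 1/8 ≈ 0.125.

0.125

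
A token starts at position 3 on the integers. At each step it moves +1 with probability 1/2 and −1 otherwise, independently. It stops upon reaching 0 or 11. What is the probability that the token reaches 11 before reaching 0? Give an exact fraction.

With a fair step, P(i) = ½P(i−1) + ½P(i+1) with P(0)=0, P(11)=1 has the linear solution P(i) = i/11.
P(3) = 3/11.

3/11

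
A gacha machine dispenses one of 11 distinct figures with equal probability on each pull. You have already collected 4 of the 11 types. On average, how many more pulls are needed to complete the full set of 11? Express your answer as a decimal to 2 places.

28.52

Starting from 4 distinct types, each trial gives a new one with probability (11−i)/11 when i types are held, so the wait for the next new type is 11/(11−i).
E = 11/7 + 11/6 + 11/5 + 11/4 + 11/3 + 11/2 + 11/1 = 3993/140 ≈ 28.52.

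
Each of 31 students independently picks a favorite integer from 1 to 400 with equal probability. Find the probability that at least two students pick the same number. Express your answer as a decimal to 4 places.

It's easier to compute the probability that all 31 are distinct.
P(all distinct) = 400/400 · 399/400 · ··· · 370/400 ≈ 0.3032.
So the probability of at least one match is 1 − 0.3032 = 0.6968.

0.6968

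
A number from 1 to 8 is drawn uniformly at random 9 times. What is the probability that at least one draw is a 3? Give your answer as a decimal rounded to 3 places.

P(no draw is a 3) = (7/8)^9 ≈ 0.301.
P(at least one) = 1 − 0.301 = 0.699.

0.699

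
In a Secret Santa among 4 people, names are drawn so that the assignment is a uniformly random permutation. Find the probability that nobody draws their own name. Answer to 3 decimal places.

0.375

This is the derangement probability: permutations of 4 with no fixed point.
D(4) = 4! · (1 − 1/1! + 1/2! − ··· + (−1)^4/4!) = 9.
P = 9/24 = 3/8 ≈ 0.375.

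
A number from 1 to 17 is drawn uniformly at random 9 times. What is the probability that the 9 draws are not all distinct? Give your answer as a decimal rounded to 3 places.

0.926

P(all 9 different) = 17/17 · 16/17 · ··· · 9/17 ≈ 0.074.
P(at least two equal) = 1 − 0.074 = 0.926.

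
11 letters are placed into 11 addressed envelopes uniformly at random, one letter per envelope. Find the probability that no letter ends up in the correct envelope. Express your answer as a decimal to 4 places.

0.3679

This is the derangement probability: permutations of 11 with no fixed point.
D(11) = 11! · (1 − 1/1! + 1/2! − ··· + (−1)^11/11!) = 14684570.
P = 14684570/39916800 = 1468457/3991680 ≈ 0.3679.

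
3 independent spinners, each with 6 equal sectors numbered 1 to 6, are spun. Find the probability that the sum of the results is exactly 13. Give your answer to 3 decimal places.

There are 6^3 = 216 equally likely outcomes.
The number of ordered 3-tuples from {1,…,6} summing to 13 is 21.
P(sum = 13) = 21/216 = 7/72 ≈ 0.097.

0.097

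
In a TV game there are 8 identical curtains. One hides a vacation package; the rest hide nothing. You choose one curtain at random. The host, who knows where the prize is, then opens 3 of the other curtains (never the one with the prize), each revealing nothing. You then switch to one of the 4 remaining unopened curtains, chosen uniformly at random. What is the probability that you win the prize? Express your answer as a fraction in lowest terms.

Your original curtain holds the prize with probability 1/8, so the other 7 collectively hold it with probability 7/8.
The host can always find 3 empty curtains to open, so the reveals don't change that 7/8; it is now spread over the 4 remaining unopened curtains.
P(win by switching) = (7/8) · (1/4) = 7/32.

7/32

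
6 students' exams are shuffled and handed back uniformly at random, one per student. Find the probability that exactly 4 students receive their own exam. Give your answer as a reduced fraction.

Choose which 4 of the 6 are fixed: C(6,4) = 15 ways.
The remaining 2 must have no fixed point: D(2) = 1.
P = 15·1/720 = 1/48.

1/48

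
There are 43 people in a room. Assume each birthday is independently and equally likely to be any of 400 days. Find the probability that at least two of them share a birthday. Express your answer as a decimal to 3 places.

0.904

It's easier to compute the probability that all 43 are distinct.
P(all distinct) = 400/400 · 399/400 · ··· · 358/400 ≈ 0.096.
So the probability of at least one match is 1 − 0.096 = 0.904.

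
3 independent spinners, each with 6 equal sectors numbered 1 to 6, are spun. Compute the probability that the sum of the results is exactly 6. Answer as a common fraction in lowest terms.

5/108

There are 6^3 = 216 equally likely outcomes.
The number of ordered 3-tuples from {1,…,6} summing to 6 is 10.
P(sum = 6) = 10/216 = 5/108.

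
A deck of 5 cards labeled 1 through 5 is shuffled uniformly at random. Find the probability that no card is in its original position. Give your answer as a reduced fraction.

This is the derangement probability: permutations of 5 with no fixed point.
D(5) = 5! · (1 − 1/1! + 1/2! − ··· + (−1)^5/5!) = 44.
P = 44/120 = 11/30.

11/30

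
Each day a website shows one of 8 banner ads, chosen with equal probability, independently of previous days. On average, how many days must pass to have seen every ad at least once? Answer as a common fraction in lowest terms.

After i distinct types are collected, each trial gives a new one with probability (8−i)/8, so the expected wait for the next new type is 8/(8−i).
E = 8/8 + 8/7 + 8/6 + 8/5 + 8/4 + 8/3 + 8/2 + 8/1 = 761/35.

761/35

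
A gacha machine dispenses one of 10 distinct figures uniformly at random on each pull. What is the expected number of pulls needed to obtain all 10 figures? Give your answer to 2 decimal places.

After i distinct types are collected, each trial gives a new one with probability (10−i)/10, so the expected wait for the next new type is 10/(10−i).
E = 10/10 + 10/9 + 10/8 + 10/7 + 10/6 + 10/5 + 10/4 + 10/3 + 10/2 + 10/1 = 7381/252 ≈ 29.29.

29.29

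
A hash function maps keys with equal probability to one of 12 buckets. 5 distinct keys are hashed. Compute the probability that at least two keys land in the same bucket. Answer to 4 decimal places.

It's easier to compute the probability that all 5 are distinct.
P(all distinct) = 12/12 · 11/12 · ··· · 8/12 ≈ 0.3819.
So the probability of at least one match is 1 − 0.3819 = 0.6181.

0.6181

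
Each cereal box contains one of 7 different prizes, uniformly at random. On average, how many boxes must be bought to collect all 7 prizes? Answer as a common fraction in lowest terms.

After i distinct types are collected, each trial gives a new one with probability (7−i)/7, so the expected wait for the next new type is 7/(7−i).
E = 7/7 + 7/6 + 7/5 + 7/4 + 7/3 + 7/2 + 7/1 = 363/20.

363/20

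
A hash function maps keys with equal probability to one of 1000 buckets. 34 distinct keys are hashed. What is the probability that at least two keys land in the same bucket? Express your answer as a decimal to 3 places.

It's easier to compute the probability that all 34 are distinct.
P(all distinct) = 1000/1000 · 999/1000 · ··· · 967/1000 ≈ 0.567.
So the probability of at least one match is 1 − 0.567 = 0.433.

0.433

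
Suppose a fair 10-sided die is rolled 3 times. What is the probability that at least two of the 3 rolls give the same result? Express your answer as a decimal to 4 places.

0.2800

P(all 3 different) = 10/10 · 9/10 · ··· · 8/10 ≈ 0.7200.
P(at least two equal) = 1 − 0.7200 = 0.2800.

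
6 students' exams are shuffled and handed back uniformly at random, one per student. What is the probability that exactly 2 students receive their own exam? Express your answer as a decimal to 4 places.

0.1875

Choose which 2 of the 6 are fixed: C(6,2) = 15 ways.
The remaining 4 must have no fixed point: D(4) = 9.
P = 15·9/720 = 3/16 ≈ 0.1875.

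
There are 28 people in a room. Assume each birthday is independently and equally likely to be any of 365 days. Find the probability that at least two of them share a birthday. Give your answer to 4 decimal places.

It's easier to compute the probability that all 28 are distinct.
P(all distinct) = 365/365 · 364/365 · ··· · 338/365 ≈ 0.3455.
So the probability of at least one match is 1 − 0.3455 = 0.6545.

0.6545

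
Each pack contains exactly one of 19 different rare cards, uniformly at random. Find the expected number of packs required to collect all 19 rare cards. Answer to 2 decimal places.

After i distinct types are collected, each trial gives a new one with probability (19−i)/19, so the expected wait for the next new type is 19/(19−i).
E = 19/19 + 19/18 + 19/17 + 19/16 + 19/15 + 19/14 + 19/13 + 19/12 + 19/11 + 19/10 + 19/9 + 19/8 + 19/7 + 19/6 + 19/5 + 19/4 + 19/3 + 19/2 + 19/1 = 275295799/4084080 ≈ 67.41.

67.41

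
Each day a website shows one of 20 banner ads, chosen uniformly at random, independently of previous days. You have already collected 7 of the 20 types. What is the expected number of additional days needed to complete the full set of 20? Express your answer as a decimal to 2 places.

Starting from 7 distinct types, each trial gives a new one with probability (20−i)/20 when i types are held, so the wait for the next new type is 20/(20−i).
E = 20/13 + 20/12 + 20/11 + 20/10 + 20/9 + 20/8 + 20/7 + 20/6 + 20/5 + 20/4 + 20/3 + 20/2 + 20/1 = 1145993/18018 ≈ 63.60.

63.60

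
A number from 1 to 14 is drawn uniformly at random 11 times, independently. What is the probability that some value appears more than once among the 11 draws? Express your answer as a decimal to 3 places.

0.996

P(all 11 different) = 14/14 · 13/14 · ··· · 4/14 ≈ 0.004.
P(at least two equal) = 1 − 0.004 = 0.996.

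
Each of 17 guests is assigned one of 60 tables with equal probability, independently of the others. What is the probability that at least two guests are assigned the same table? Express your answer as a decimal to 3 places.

0.919

It's easier to compute the probability that all 17 are distinct.
P(all distinct) = 60/60 · 59/60 · ··· · 44/60 ≈ 0.081.
So the probability of at least one match is 1 − 0.081 = 0.919.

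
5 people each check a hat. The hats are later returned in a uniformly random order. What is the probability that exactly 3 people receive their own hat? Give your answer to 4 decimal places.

0.0833

Choose which 3 of the 5 are fixed: C(5,3) = 10 ways.
The remaining 2 must have no fixed point: D(2) = 1.
P = 10·1/120 = 1/12 ≈ 0.0833.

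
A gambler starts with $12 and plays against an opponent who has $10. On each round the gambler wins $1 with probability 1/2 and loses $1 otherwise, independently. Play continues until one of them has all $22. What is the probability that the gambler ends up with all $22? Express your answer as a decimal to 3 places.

With a fair step, P(i) = ½P(i−1) + ½P(i+1) with P(0)=0, P(22)=1 has the linear solution P(i) = i/22.
P(12) = 12/22 = 6/11 ≈ 0.545.

0.545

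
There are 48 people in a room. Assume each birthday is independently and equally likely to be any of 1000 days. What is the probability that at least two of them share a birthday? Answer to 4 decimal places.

It's easier to compute the probability that all 48 are distinct.
P(all distinct) = 1000/1000 · 999/1000 · ··· · 953/1000 ≈ 0.3178.
So the probability of at least one match is 1 − 0.3178 = 0.6822.

0.6822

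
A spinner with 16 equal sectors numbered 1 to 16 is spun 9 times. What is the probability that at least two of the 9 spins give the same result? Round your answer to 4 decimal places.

P(all 9 different) = 16/16 · 15/16 · ··· · 8/16 ≈ 0.0604.
P(at least two equal) = 1 − 0.0604 = 0.9396.

0.9396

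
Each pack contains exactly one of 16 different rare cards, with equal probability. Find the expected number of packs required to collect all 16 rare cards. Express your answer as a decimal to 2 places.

54.09

After i distinct types are collected, each trial gives a new one with probability (16−i)/16, so the expected wait for the next new type is 16/(16−i).
E = 16/16 + 16/15 + 16/14 + 16/13 + 16/12 + 16/11 + 16/10 + 16/9 + 16/8 + 16/7 + 16/6 + 16/5 + 16/4 + 16/3 + 16/2 + 16/1 = 2436559/45045 ≈ 54.09.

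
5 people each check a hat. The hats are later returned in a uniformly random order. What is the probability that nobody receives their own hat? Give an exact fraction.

This is the derangement probability: permutations of 5 with no fixed point.
D(5) = 5! · (1 − 1/1! + 1/2! − ··· + (−1)^5/5!) = 44.
P = 44/120 = 11/30.

11/30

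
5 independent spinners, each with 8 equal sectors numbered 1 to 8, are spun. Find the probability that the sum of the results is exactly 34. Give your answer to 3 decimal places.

0.006

There are 8^5 = 32768 equally likely outcomes.
The number of ordered 5-tuples from {1,…,8} summing to 34 is 210.
P(sum = 34) = 210/32768 = 105/16384 ≈ 0.006.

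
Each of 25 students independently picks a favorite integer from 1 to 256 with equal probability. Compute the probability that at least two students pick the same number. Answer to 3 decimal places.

0.702

It's easier to compute the probability that all 25 are distinct.
P(all distinct) = 256/256 · 255/256 · ··· · 232/256 ≈ 0.298.
So the probability of at least one match is 1 − 0.298 = 0.702.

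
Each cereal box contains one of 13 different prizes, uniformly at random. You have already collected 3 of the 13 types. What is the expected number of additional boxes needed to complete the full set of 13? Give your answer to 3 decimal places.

Starting from 3 distinct types, each trial gives a new one with probability (13−i)/13 when i types are held, so the wait for the next new type is 13/(13−i).
E = 13/10 + 13/9 + 13/8 + 13/7 + 13/6 + 13/5 + 13/4 + 13/3 + 13/2 + 13/1 = 95953/2520 ≈ 38.077.

38.077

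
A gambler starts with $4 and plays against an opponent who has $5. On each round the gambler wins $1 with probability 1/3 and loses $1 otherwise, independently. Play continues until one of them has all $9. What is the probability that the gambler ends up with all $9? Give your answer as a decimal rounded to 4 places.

Let r = q/p = (2/3)/(1/3) = 2. The recurrence P(i) = p·P(i+1) + q·P(i−1) with P(0)=0, P(9)=1 gives P(i) = (1 − r^i)/(1 − r^9).
P(4) = (1 − (2)^4) / (1 − (2)^9) = 15/511 ≈ 0.0294.

0.0294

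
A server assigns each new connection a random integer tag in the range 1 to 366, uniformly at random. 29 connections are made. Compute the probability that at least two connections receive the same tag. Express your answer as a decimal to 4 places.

0.6799

It's easier to compute the probability that all 29 are distinct.
P(all distinct) = 366/366 · 365/366 · ··· · 338/366 ≈ 0.3201.
So the probability of at least one match is 1 − 0.3201 = 0.6799.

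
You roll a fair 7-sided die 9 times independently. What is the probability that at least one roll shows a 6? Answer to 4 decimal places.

P(no roll shows a 6) = (6/7)^9 ≈ 0.2497.
P(at least one) = 1 − 0.2497 = 0.7503.

0.7503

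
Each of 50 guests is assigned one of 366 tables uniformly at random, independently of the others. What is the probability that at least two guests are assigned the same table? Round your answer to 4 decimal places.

0.9701

It's easier to compute the probability that all 50 are distinct.
P(all distinct) = 366/366 · 365/366 · ··· · 317/366 ≈ 0.0299.
So the probability of at least one match is 1 − 0.0299 = 0.9701.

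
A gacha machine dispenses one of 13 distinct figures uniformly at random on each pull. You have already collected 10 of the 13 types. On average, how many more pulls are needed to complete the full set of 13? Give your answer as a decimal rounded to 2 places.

Starting from 10 distinct types, each trial gives a new one with probability (13−i)/13 when i types are held, so the wait for the next new type is 13/(13−i).
E = 13/3 + 13/2 + 13/1 = 143/6 ≈ 23.83.

23.83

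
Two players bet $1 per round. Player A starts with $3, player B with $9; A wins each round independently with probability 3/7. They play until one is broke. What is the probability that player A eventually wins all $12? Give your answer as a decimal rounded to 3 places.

Let r = q/p = (4/7)/(3/7) = 4/3. The recurrence P(i) = p·P(i+1) + q·P(i−1) with P(0)=0, P(12)=1 gives P(i) = (1 − r^i)/(1 − r^12).
P(3) = (1 − (4/3)^3) / (1 − (4/3)^12) = 19683/439075 ≈ 0.045.

0.045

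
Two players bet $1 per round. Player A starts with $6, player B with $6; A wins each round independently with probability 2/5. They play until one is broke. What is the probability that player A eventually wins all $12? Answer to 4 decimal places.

Let r = q/p = (3/5)/(2/5) = 3/2. The recurrence P(i) = p·P(i+1) + q·P(i−1) with P(0)=0, P(12)=1 gives P(i) = (1 − r^i)/(1 − r^12).
P(6) = (1 − (3/2)^6) / (1 − (3/2)^12) = 64/793 ≈ 0.0807.

0.0807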